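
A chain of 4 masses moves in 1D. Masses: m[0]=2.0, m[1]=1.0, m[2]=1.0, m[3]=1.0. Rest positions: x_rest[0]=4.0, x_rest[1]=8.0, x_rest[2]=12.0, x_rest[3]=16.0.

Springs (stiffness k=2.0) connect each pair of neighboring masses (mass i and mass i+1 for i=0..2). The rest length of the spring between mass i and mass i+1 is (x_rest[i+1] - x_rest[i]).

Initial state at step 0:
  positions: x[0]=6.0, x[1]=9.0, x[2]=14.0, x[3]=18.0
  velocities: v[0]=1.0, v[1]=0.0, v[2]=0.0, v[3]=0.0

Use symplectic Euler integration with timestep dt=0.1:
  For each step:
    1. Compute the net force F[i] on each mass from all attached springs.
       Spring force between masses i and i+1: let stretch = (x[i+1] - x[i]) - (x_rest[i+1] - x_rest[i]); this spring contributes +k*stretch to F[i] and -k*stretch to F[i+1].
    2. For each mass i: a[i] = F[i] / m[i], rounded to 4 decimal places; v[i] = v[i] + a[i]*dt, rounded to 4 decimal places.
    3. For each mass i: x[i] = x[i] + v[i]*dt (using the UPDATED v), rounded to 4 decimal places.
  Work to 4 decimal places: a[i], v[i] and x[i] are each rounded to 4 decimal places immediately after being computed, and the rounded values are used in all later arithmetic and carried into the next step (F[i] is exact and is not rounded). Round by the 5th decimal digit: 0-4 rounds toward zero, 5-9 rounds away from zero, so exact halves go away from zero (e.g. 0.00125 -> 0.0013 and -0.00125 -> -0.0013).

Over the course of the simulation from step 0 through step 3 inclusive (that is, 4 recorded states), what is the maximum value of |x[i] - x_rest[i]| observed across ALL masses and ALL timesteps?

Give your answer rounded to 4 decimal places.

Step 0: x=[6.0000 9.0000 14.0000 18.0000] v=[1.0000 0.0000 0.0000 0.0000]
Step 1: x=[6.0900 9.0400 13.9800 18.0000] v=[0.9000 0.4000 -0.2000 0.0000]
Step 2: x=[6.1695 9.1198 13.9416 17.9996] v=[0.7950 0.7980 -0.3840 -0.0040]
Step 3: x=[6.2385 9.2370 13.8879 17.9980] v=[0.6900 1.1723 -0.5368 -0.0156]
Max displacement = 2.2385

Answer: 2.2385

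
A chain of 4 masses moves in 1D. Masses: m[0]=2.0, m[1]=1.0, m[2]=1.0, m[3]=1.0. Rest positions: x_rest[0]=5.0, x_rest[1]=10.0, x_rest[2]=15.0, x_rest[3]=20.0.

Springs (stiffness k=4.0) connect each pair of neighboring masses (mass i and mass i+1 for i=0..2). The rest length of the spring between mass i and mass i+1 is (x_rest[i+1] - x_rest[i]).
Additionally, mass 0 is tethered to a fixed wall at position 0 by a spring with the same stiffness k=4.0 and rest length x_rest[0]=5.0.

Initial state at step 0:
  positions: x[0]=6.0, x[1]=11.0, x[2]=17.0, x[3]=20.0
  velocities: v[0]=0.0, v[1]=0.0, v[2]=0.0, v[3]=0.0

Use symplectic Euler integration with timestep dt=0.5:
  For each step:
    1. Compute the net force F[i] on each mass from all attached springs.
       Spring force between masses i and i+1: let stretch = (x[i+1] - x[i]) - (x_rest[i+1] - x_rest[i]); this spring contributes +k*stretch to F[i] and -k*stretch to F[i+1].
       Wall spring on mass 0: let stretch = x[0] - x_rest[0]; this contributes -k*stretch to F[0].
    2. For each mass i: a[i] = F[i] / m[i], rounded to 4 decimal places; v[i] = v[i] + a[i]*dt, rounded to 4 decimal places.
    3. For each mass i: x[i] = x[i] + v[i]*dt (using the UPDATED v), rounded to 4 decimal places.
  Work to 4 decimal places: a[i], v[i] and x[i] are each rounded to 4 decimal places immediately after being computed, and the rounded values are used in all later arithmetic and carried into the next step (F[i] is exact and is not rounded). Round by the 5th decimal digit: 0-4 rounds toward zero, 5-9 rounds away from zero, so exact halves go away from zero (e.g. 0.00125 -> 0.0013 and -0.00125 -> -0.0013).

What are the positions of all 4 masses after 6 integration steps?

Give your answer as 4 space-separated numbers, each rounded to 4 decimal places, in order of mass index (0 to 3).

Step 0: x=[6.0000 11.0000 17.0000 20.0000] v=[0.0000 0.0000 0.0000 0.0000]
Step 1: x=[5.5000 12.0000 14.0000 22.0000] v=[-1.0000 2.0000 -6.0000 4.0000]
Step 2: x=[5.5000 8.5000 17.0000 21.0000] v=[0.0000 -7.0000 6.0000 -2.0000]
Step 3: x=[4.2500 10.5000 15.5000 21.0000] v=[-2.5000 4.0000 -3.0000 0.0000]
Step 4: x=[4.0000 11.2500 14.5000 20.5000] v=[-0.5000 1.5000 -2.0000 -1.0000]
Step 5: x=[5.3750 8.0000 16.2500 19.0000] v=[2.7500 -6.5000 3.5000 -3.0000]
Step 6: x=[5.3750 10.3750 12.5000 19.7500] v=[0.0000 4.7500 -7.5000 1.5000]

Answer: 5.3750 10.3750 12.5000 19.7500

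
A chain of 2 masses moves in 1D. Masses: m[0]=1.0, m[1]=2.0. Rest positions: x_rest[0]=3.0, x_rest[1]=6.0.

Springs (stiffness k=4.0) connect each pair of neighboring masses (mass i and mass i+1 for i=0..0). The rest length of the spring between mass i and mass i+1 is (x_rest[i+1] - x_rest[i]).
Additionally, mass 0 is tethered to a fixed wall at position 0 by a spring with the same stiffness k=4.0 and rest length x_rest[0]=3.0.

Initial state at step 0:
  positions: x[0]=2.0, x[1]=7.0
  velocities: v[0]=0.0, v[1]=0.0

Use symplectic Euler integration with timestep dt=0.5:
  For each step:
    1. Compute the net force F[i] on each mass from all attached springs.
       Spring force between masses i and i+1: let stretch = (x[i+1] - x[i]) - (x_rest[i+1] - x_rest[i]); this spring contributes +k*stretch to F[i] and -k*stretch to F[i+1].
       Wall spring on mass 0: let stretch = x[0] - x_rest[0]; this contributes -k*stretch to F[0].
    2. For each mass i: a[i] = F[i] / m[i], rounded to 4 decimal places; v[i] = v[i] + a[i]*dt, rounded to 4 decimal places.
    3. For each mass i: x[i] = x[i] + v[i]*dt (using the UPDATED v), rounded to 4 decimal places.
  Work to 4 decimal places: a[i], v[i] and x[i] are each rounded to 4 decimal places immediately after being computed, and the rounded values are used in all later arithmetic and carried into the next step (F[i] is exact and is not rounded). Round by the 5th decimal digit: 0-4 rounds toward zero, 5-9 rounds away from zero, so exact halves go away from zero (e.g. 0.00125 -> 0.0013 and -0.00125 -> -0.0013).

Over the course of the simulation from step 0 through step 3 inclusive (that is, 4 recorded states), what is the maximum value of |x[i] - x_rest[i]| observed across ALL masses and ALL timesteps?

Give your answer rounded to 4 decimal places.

Answer: 2.0000

Derivation:
Step 0: x=[2.0000 7.0000] v=[0.0000 0.0000]
Step 1: x=[5.0000 6.0000] v=[6.0000 -2.0000]
Step 2: x=[4.0000 6.0000] v=[-2.0000 0.0000]
Step 3: x=[1.0000 6.5000] v=[-6.0000 1.0000]
Max displacement = 2.0000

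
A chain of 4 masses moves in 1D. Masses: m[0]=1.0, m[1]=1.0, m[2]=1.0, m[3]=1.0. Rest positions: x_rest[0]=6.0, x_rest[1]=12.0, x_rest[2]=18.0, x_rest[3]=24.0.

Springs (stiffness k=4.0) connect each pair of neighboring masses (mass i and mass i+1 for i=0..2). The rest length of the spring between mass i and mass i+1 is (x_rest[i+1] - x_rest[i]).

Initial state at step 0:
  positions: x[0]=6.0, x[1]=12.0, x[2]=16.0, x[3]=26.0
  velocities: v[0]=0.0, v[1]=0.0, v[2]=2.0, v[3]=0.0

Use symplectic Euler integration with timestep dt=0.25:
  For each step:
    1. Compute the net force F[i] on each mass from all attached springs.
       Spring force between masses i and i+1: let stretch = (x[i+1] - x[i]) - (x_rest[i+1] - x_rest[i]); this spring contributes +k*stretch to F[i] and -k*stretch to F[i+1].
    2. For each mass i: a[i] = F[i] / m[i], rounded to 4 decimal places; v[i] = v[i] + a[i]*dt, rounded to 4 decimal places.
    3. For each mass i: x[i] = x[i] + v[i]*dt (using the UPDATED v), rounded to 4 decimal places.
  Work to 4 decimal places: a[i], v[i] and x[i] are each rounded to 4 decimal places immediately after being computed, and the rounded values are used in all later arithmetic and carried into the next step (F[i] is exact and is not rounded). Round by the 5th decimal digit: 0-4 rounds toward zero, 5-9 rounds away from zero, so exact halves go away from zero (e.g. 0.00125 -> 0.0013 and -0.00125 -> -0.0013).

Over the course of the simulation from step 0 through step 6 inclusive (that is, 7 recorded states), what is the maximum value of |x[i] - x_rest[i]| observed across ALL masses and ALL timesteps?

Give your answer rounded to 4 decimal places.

Answer: 2.9375

Derivation:
Step 0: x=[6.0000 12.0000 16.0000 26.0000] v=[0.0000 0.0000 2.0000 0.0000]
Step 1: x=[6.0000 11.5000 18.0000 25.0000] v=[0.0000 -2.0000 8.0000 -4.0000]
Step 2: x=[5.8750 11.2500 20.1250 23.7500] v=[-0.5000 -1.0000 8.5000 -5.0000]
Step 3: x=[5.5938 11.8750 20.9375 23.0938] v=[-1.1250 2.5000 3.2500 -2.6250]
Step 4: x=[5.3829 13.1953 20.0235 23.3985] v=[-0.8438 5.2813 -3.6562 1.2187]
Step 5: x=[5.6251 14.2696 18.2462 24.3594] v=[0.9686 4.2971 -7.1094 3.8437]
Step 6: x=[6.5284 14.1769 17.0030 25.2920] v=[3.6131 -0.3708 -4.9728 3.7305]
Max displacement = 2.9375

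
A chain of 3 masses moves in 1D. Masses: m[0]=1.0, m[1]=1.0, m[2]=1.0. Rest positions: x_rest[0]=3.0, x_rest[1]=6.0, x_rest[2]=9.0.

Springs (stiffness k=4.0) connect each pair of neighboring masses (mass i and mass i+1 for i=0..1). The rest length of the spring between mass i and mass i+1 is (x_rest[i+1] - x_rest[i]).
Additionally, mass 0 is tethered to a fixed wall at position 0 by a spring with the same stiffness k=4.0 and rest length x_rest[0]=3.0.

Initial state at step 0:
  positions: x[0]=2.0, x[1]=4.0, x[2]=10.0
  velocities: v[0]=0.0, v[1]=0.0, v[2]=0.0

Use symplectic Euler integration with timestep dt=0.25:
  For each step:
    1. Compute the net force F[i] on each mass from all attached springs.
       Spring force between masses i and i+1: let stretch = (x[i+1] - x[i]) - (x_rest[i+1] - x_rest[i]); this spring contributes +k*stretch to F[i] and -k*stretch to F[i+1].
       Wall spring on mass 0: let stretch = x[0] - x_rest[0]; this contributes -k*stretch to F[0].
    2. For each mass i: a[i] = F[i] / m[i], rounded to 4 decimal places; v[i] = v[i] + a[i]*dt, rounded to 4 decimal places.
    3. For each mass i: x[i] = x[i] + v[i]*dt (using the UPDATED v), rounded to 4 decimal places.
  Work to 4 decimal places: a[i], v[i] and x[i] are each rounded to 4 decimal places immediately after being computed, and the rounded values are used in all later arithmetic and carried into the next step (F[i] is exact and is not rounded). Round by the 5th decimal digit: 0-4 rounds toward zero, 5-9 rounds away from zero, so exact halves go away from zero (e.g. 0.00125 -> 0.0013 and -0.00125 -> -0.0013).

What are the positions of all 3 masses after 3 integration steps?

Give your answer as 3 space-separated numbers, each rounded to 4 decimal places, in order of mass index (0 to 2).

Step 0: x=[2.0000 4.0000 10.0000] v=[0.0000 0.0000 0.0000]
Step 1: x=[2.0000 5.0000 9.2500] v=[0.0000 4.0000 -3.0000]
Step 2: x=[2.2500 6.3125 8.1875] v=[1.0000 5.2500 -4.2500]
Step 3: x=[2.9531 7.0781 7.4063] v=[2.8125 3.0625 -3.1250]

Answer: 2.9531 7.0781 7.4063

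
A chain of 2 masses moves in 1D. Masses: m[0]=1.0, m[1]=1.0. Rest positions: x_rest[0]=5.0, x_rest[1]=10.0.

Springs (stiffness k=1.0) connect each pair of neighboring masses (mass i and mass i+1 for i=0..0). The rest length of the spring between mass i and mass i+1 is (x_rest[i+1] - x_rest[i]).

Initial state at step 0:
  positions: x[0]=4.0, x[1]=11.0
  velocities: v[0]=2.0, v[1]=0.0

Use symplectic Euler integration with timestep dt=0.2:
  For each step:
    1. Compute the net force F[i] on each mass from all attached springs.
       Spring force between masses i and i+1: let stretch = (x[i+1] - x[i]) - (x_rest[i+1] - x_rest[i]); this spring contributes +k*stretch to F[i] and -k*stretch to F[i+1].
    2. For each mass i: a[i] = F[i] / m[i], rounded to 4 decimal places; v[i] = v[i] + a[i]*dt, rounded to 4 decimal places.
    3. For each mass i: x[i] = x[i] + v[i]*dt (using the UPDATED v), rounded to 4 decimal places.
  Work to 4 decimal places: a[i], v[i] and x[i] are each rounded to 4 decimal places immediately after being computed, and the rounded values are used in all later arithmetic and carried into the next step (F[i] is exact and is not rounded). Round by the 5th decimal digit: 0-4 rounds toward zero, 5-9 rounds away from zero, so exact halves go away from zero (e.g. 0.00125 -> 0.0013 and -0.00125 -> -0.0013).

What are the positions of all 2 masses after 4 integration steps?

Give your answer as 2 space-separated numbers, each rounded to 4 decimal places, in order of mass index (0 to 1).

Answer: 6.1551 10.4449

Derivation:
Step 0: x=[4.0000 11.0000] v=[2.0000 0.0000]
Step 1: x=[4.4800 10.9200] v=[2.4000 -0.4000]
Step 2: x=[5.0176 10.7824] v=[2.6880 -0.6880]
Step 3: x=[5.5858 10.6142] v=[2.8410 -0.8410]
Step 4: x=[6.1551 10.4449] v=[2.8467 -0.8467]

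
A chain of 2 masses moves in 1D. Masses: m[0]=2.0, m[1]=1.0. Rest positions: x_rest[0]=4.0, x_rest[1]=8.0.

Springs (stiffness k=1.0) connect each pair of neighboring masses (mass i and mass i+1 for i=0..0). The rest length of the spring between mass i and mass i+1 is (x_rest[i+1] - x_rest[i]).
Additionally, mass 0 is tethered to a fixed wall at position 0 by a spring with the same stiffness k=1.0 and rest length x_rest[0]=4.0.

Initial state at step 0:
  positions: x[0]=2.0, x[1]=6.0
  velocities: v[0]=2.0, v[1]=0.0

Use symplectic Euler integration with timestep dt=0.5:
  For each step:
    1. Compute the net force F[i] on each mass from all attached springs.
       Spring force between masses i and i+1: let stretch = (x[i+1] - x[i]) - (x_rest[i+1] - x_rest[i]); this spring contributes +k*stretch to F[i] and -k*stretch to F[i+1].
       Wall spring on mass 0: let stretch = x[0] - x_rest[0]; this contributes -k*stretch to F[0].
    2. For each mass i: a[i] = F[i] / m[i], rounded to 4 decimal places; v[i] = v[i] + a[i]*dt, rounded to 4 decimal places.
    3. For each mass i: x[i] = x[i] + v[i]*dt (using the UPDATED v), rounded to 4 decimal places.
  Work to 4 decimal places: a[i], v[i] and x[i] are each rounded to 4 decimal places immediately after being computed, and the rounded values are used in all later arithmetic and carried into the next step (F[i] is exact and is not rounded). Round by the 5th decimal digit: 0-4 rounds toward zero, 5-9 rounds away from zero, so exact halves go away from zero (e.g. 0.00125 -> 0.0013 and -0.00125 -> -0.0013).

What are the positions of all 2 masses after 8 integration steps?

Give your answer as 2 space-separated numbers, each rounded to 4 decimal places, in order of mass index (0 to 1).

Answer: 5.7818 13.1052

Derivation:
Step 0: x=[2.0000 6.0000] v=[2.0000 0.0000]
Step 1: x=[3.2500 6.0000] v=[2.5000 0.0000]
Step 2: x=[4.4375 6.3125] v=[2.3750 0.6250]
Step 3: x=[5.3047 7.1563] v=[1.7344 1.6875]
Step 4: x=[5.7403 8.5372] v=[0.8711 2.7617]
Step 5: x=[5.8080 10.2189] v=[0.1353 3.3633]
Step 6: x=[5.7010 11.7979] v=[-0.2140 3.1579]
Step 7: x=[5.6435 12.8527] v=[-0.1150 2.1095]
Step 8: x=[5.7818 13.1052] v=[0.2765 0.5049]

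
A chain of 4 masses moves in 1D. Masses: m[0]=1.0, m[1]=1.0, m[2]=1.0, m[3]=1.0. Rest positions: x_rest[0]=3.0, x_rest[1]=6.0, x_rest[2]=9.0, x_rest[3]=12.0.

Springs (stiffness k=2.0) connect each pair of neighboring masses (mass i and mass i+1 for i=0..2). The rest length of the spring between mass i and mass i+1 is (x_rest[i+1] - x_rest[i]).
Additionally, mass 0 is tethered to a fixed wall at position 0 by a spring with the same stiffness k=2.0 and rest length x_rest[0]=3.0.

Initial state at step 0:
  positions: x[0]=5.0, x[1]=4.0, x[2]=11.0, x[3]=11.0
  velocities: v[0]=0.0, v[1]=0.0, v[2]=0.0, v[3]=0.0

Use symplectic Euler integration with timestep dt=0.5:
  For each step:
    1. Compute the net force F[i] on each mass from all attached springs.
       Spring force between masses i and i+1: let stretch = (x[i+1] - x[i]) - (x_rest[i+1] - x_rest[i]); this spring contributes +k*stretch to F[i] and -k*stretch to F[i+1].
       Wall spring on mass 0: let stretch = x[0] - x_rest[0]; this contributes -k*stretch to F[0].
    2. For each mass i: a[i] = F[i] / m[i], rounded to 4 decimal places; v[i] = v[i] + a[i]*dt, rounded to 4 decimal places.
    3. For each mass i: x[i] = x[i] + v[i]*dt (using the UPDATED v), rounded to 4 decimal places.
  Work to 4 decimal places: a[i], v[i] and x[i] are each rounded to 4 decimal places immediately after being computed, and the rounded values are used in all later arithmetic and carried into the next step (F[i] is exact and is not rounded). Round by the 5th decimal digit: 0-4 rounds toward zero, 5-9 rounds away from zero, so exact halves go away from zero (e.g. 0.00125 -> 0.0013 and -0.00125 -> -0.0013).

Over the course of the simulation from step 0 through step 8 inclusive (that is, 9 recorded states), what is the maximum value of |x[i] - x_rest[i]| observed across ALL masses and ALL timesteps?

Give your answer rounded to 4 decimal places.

Step 0: x=[5.0000 4.0000 11.0000 11.0000] v=[0.0000 0.0000 0.0000 0.0000]
Step 1: x=[2.0000 8.0000 7.5000 12.5000] v=[-6.0000 8.0000 -7.0000 3.0000]
Step 2: x=[1.0000 8.7500 6.7500 13.0000] v=[-2.0000 1.5000 -1.5000 1.0000]
Step 3: x=[3.3750 4.6250 10.1250 11.8750] v=[4.7500 -8.2500 6.7500 -2.2500]
Step 4: x=[4.6875 2.6250 11.6250 11.3750] v=[2.6250 -4.0000 3.0000 -1.0000]
Step 5: x=[2.6250 6.1563 8.5000 12.5000] v=[-4.1250 7.0625 -6.2500 2.2500]
Step 6: x=[1.0157 9.0938 6.2032 13.1250] v=[-3.2187 5.8749 -4.5937 1.2500]
Step 7: x=[2.9376 6.5469 8.8126 11.7891] v=[3.8437 -5.0938 5.2187 -2.6718]
Step 8: x=[5.1953 3.3282 11.7774 10.4650] v=[4.5154 -6.4374 5.9295 -2.6483]
Max displacement = 3.3750

Answer: 3.3750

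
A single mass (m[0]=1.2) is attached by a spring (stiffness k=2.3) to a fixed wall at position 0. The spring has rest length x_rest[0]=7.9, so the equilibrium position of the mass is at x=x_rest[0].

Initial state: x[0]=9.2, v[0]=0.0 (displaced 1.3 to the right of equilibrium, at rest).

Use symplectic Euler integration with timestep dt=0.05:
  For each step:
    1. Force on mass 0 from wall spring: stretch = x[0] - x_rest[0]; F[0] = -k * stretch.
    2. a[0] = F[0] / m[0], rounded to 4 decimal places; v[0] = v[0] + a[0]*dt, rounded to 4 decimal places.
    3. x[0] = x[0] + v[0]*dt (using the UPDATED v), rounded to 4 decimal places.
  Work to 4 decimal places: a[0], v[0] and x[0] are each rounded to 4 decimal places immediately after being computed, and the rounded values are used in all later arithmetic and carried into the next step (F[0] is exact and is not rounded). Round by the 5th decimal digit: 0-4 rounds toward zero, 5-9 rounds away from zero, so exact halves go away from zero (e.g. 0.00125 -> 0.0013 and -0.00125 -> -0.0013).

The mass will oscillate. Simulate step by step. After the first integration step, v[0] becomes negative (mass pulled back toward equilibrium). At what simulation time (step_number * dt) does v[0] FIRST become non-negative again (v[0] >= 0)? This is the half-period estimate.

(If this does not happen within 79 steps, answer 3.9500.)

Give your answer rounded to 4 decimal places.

Answer: 2.3000

Derivation:
Step 0: x=[9.2000] v=[0.0000]
Step 1: x=[9.1938] v=[-0.1246]
Step 2: x=[9.1814] v=[-0.2486]
Step 3: x=[9.1628] v=[-0.3714]
Step 4: x=[9.1382] v=[-0.4924]
Step 5: x=[9.1076] v=[-0.6111]
Step 6: x=[9.0713] v=[-0.7268]
Step 7: x=[9.0293] v=[-0.8391]
Step 8: x=[8.9819] v=[-0.9473]
Step 9: x=[8.9294] v=[-1.0510]
Step 10: x=[8.8719] v=[-1.1497]
Step 11: x=[8.8098] v=[-1.2428]
Step 12: x=[8.7433] v=[-1.3300]
Step 13: x=[8.6728] v=[-1.4108]
Step 14: x=[8.5986] v=[-1.4849]
Step 15: x=[8.5210] v=[-1.5519]
Step 16: x=[8.4404] v=[-1.6114]
Step 17: x=[8.3572] v=[-1.6632]
Step 18: x=[8.2719] v=[-1.7070]
Step 19: x=[8.1848] v=[-1.7426]
Step 20: x=[8.0963] v=[-1.7699]
Step 21: x=[8.0069] v=[-1.7887]
Step 22: x=[7.9170] v=[-1.7989]
Step 23: x=[7.8270] v=[-1.8005]
Step 24: x=[7.7373] v=[-1.7935]
Step 25: x=[7.6484] v=[-1.7779]
Step 26: x=[7.5607] v=[-1.7538]
Step 27: x=[7.4746] v=[-1.7213]
Step 28: x=[7.3906] v=[-1.6805]
Step 29: x=[7.3090] v=[-1.6317]
Step 30: x=[7.2302] v=[-1.5751]
Step 31: x=[7.1547] v=[-1.5109]
Step 32: x=[7.0827] v=[-1.4395]
Step 33: x=[7.0146] v=[-1.3612]
Step 34: x=[6.9508] v=[-1.2764]
Step 35: x=[6.8915] v=[-1.1854]
Step 36: x=[6.8371] v=[-1.0888]
Step 37: x=[6.7878] v=[-0.9869]
Step 38: x=[6.7438] v=[-0.8803]
Step 39: x=[6.7053] v=[-0.7695]
Step 40: x=[6.6726] v=[-0.6550]
Step 41: x=[6.6457] v=[-0.5374]
Step 42: x=[6.6248] v=[-0.4172]
Step 43: x=[6.6101] v=[-0.2950]
Step 44: x=[6.6015] v=[-0.1714]
Step 45: x=[6.5992] v=[-0.0470]
Step 46: x=[6.6031] v=[0.0777]
First v>=0 after going negative at step 46, time=2.3000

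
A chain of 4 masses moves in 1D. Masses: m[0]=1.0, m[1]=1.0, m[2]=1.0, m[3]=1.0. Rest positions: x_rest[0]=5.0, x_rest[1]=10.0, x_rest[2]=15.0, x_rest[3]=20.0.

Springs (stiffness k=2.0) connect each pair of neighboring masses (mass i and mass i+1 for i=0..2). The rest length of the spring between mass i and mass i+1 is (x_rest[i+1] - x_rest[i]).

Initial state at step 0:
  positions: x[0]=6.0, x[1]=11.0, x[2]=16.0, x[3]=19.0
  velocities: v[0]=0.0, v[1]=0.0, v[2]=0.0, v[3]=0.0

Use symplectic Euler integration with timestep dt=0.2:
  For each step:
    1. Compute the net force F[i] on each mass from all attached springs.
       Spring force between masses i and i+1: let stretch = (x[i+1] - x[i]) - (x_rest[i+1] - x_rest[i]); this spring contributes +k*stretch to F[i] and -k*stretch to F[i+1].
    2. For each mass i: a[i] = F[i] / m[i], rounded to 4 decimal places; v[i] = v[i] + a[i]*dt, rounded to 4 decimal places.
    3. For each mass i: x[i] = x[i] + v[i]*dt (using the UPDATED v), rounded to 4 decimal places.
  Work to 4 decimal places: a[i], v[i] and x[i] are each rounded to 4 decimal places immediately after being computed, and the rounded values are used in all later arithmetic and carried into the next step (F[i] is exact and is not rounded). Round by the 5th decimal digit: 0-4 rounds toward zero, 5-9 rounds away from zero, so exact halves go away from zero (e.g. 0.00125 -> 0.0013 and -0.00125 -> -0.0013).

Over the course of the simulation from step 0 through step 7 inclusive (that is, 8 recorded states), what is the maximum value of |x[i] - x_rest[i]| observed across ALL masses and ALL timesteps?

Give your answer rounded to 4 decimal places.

Answer: 1.1576

Derivation:
Step 0: x=[6.0000 11.0000 16.0000 19.0000] v=[0.0000 0.0000 0.0000 0.0000]
Step 1: x=[6.0000 11.0000 15.8400 19.1600] v=[0.0000 0.0000 -0.8000 0.8000]
Step 2: x=[6.0000 10.9872 15.5584 19.4544] v=[0.0000 -0.0640 -1.4080 1.4720]
Step 3: x=[5.9990 10.9411 15.2228 19.8371] v=[-0.0051 -0.2304 -1.6781 1.9136]
Step 4: x=[5.9933 10.8422 14.9138 20.2507] v=[-0.0283 -0.4946 -1.5451 2.0679]
Step 5: x=[5.9756 10.6811 14.7060 20.6373] v=[-0.0887 -0.8055 -1.0390 1.9331]
Step 6: x=[5.9343 10.4656 14.6507 20.9494] v=[-0.2065 -1.0777 -0.2764 1.5606]
Step 7: x=[5.8555 10.2224 14.7645 21.1576] v=[-0.3940 -1.2162 0.5690 1.0411]
Max displacement = 1.1576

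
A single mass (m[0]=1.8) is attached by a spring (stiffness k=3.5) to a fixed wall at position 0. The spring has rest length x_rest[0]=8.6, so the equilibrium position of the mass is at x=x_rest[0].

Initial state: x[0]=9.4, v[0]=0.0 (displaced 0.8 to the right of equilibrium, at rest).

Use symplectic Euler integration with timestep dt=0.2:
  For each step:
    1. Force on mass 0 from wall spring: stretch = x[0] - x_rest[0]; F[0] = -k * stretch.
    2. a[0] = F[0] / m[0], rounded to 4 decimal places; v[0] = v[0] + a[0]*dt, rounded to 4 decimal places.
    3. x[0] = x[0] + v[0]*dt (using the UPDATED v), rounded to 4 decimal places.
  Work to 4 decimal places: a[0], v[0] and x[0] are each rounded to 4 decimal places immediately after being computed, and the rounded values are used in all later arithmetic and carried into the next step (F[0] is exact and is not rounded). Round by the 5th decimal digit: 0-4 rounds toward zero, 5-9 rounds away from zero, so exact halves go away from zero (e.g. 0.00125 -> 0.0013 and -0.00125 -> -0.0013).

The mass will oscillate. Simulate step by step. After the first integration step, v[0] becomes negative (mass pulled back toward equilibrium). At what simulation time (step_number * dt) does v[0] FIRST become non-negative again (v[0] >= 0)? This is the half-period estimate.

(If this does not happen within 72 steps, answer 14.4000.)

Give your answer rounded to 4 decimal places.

Step 0: x=[9.4000] v=[0.0000]
Step 1: x=[9.3378] v=[-0.3111]
Step 2: x=[9.2182] v=[-0.5980]
Step 3: x=[9.0505] v=[-0.8384]
Step 4: x=[8.8478] v=[-1.0136]
Step 5: x=[8.6258] v=[-1.1100]
Step 6: x=[8.4018] v=[-1.1200]
Step 7: x=[8.1932] v=[-1.0429]
Step 8: x=[8.0163] v=[-0.8847]
Step 9: x=[7.8848] v=[-0.6577]
Step 10: x=[7.8089] v=[-0.3796]
Step 11: x=[7.7945] v=[-0.0719]
Step 12: x=[7.8428] v=[0.2414]
First v>=0 after going negative at step 12, time=2.4000

Answer: 2.4000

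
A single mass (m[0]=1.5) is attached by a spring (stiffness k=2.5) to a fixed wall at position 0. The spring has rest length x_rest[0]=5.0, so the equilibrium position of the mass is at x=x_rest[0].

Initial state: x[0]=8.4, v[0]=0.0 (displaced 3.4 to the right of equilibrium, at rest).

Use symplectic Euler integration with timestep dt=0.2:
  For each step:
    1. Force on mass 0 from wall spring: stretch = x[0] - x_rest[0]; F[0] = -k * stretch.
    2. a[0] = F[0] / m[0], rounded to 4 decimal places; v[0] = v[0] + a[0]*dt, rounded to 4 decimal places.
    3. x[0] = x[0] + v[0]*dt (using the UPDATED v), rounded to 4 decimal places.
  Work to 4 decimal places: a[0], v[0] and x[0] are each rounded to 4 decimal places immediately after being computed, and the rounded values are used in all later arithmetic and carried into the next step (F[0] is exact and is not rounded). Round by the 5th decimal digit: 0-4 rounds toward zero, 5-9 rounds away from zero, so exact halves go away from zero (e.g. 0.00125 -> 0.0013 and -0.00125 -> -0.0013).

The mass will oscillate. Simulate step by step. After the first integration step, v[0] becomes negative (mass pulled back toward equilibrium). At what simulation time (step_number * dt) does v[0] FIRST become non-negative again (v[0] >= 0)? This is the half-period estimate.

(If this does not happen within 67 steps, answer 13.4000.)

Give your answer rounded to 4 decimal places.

Answer: 2.6000

Derivation:
Step 0: x=[8.4000] v=[0.0000]
Step 1: x=[8.1733] v=[-1.1333]
Step 2: x=[7.7351] v=[-2.1911]
Step 3: x=[7.1145] v=[-3.1028]
Step 4: x=[6.3530] v=[-3.8076]
Step 5: x=[5.5013] v=[-4.2586]
Step 6: x=[4.6162] v=[-4.4257]
Step 7: x=[3.7566] v=[-4.2978]
Step 8: x=[2.9799] v=[-3.8833]
Step 9: x=[2.3379] v=[-3.2099]
Step 10: x=[1.8734] v=[-2.3225]
Step 11: x=[1.6173] v=[-1.2803]
Step 12: x=[1.5868] v=[-0.1527]
Step 13: x=[1.7838] v=[0.9850]
First v>=0 after going negative at step 13, time=2.6000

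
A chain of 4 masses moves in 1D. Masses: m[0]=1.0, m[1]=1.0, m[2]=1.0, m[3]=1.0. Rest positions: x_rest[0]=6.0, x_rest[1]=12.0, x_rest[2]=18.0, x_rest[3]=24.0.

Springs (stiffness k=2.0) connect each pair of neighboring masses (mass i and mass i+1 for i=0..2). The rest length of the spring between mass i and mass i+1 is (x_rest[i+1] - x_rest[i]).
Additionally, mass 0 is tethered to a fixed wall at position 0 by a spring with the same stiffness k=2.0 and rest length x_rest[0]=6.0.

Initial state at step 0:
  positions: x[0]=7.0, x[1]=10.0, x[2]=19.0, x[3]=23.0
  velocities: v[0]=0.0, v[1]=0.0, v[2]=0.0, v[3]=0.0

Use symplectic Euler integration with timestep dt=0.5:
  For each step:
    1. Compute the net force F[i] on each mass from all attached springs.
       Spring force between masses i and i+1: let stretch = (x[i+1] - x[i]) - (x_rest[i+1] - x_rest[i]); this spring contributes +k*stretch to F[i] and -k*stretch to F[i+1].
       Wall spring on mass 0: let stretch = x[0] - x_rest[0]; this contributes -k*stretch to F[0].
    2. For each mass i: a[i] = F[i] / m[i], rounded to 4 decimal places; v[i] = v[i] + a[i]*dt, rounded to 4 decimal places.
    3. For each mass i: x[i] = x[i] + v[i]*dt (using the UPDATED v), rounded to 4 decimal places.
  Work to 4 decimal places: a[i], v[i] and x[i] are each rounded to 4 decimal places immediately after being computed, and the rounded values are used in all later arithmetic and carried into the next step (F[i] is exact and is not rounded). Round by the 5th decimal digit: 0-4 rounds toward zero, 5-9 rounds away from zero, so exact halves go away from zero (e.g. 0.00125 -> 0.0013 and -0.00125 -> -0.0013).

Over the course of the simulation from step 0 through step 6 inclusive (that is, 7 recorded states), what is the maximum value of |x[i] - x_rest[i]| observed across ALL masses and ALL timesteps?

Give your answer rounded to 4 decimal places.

Answer: 2.3125

Derivation:
Step 0: x=[7.0000 10.0000 19.0000 23.0000] v=[0.0000 0.0000 0.0000 0.0000]
Step 1: x=[5.0000 13.0000 16.5000 24.0000] v=[-4.0000 6.0000 -5.0000 2.0000]
Step 2: x=[4.5000 13.7500 16.0000 24.2500] v=[-1.0000 1.5000 -1.0000 0.5000]
Step 3: x=[6.3750 11.0000 18.5000 23.3750] v=[3.7500 -5.5000 5.0000 -1.7500]
Step 4: x=[7.3750 9.6875 19.6875 23.0625] v=[2.0000 -2.6250 2.3750 -0.6250]
Step 5: x=[5.8438 12.2188 17.5625 24.0625] v=[-3.0625 5.0625 -4.2500 2.0000]
Step 6: x=[4.5782 14.2344 16.0157 24.8125] v=[-2.5313 4.0312 -3.0937 1.5000]
Max displacement = 2.3125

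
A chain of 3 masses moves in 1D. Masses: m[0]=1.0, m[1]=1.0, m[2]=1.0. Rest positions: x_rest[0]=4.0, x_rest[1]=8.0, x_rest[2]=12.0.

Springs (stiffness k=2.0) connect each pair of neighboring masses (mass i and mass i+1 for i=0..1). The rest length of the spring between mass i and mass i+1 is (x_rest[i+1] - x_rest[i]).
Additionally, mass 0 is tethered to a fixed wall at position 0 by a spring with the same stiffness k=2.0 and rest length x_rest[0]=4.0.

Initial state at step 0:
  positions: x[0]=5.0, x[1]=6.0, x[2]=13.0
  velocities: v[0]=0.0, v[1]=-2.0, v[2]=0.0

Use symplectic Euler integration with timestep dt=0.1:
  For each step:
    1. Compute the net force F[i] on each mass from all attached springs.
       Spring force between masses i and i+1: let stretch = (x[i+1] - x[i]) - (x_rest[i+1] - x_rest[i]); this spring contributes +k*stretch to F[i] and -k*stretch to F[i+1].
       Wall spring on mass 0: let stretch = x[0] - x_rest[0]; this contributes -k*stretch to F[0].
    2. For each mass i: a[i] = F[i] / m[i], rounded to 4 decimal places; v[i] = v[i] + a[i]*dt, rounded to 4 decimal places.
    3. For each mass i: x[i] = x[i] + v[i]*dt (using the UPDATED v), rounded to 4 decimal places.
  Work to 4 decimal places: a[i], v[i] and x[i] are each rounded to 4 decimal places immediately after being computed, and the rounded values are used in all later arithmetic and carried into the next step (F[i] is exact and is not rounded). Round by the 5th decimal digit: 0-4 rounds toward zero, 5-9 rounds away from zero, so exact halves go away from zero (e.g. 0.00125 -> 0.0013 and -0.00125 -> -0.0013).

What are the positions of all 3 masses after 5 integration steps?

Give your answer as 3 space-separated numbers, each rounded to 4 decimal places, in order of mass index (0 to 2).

Answer: 3.9121 6.6975 12.1448

Derivation:
Step 0: x=[5.0000 6.0000 13.0000] v=[0.0000 -2.0000 0.0000]
Step 1: x=[4.9200 5.9200 12.9400] v=[-0.8000 -0.8000 -0.6000]
Step 2: x=[4.7616 5.9604 12.8196] v=[-1.5840 0.4040 -1.2040]
Step 3: x=[4.5319 6.1140 12.6420] v=[-2.2966 1.5361 -1.7758]
Step 4: x=[4.2432 6.3665 12.4139] v=[-2.8866 2.5253 -2.2814]
Step 5: x=[3.9121 6.6975 12.1448] v=[-3.3106 3.3101 -2.6909]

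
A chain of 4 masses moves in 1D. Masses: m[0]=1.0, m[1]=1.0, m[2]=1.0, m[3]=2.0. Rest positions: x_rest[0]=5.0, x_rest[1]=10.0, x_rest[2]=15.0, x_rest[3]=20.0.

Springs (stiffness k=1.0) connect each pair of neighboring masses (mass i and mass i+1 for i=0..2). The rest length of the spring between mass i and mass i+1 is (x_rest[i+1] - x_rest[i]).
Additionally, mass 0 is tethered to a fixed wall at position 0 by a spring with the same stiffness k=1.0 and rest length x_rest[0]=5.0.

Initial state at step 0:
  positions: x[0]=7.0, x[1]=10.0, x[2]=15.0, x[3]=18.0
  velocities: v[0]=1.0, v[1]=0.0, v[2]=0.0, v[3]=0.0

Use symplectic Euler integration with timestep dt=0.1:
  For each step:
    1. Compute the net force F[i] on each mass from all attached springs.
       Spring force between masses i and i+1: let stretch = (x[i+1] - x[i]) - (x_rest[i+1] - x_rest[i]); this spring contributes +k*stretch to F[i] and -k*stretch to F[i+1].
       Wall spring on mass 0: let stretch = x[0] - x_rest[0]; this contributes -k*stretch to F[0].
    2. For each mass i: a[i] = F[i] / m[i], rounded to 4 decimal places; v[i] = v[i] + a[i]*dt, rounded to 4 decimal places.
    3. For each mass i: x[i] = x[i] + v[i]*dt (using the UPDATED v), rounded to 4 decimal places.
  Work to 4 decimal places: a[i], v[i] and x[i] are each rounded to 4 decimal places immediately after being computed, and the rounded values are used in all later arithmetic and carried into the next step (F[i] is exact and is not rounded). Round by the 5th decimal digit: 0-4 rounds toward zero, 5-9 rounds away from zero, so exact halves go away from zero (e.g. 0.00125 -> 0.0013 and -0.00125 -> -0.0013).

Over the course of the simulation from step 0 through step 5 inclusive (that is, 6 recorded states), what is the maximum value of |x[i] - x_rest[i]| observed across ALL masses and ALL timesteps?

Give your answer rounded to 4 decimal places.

Answer: 2.0790

Derivation:
Step 0: x=[7.0000 10.0000 15.0000 18.0000] v=[1.0000 0.0000 0.0000 0.0000]
Step 1: x=[7.0600 10.0200 14.9800 18.0100] v=[0.6000 0.2000 -0.2000 0.1000]
Step 2: x=[7.0790 10.0600 14.9407 18.0299] v=[0.1900 0.4000 -0.3930 0.1985]
Step 3: x=[7.0570 10.1190 14.8835 18.0593] v=[-0.2198 0.5900 -0.5722 0.2940]
Step 4: x=[6.9951 10.1950 14.8104 18.0978] v=[-0.6193 0.7603 -0.7311 0.3852]
Step 5: x=[6.8952 10.2852 14.7240 18.1449] v=[-0.9988 0.9019 -0.8639 0.4708]
Max displacement = 2.0790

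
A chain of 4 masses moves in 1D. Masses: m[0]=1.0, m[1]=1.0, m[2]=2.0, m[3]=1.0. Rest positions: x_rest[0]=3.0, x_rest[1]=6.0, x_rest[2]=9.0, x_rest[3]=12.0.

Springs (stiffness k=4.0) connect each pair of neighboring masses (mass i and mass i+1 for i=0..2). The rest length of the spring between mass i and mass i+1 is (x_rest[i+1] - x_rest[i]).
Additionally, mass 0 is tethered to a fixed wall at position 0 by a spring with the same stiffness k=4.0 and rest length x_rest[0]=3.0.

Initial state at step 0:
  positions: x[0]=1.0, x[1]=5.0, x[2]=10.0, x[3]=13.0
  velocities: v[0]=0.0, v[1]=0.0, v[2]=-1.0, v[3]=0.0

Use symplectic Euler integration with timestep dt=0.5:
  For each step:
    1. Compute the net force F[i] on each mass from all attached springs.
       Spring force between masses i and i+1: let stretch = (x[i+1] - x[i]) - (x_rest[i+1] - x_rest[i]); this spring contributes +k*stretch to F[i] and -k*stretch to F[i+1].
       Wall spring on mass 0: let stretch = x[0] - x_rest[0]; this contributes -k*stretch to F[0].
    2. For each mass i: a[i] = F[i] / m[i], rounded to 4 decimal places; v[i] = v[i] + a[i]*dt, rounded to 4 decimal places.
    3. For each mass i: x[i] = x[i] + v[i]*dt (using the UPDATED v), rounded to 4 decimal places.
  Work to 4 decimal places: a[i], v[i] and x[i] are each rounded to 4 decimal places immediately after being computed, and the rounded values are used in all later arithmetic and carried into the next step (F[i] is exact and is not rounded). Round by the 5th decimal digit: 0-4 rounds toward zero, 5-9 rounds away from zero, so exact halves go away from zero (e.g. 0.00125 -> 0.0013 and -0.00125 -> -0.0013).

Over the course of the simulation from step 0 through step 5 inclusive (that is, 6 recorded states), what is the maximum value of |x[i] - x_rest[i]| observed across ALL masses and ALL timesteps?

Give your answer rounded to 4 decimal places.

Step 0: x=[1.0000 5.0000 10.0000 13.0000] v=[0.0000 0.0000 -1.0000 0.0000]
Step 1: x=[4.0000 6.0000 8.5000 13.0000] v=[6.0000 2.0000 -3.0000 0.0000]
Step 2: x=[5.0000 7.5000 8.0000 11.5000] v=[2.0000 3.0000 -1.0000 -3.0000]
Step 3: x=[3.5000 7.0000 9.0000 9.5000] v=[-3.0000 -1.0000 2.0000 -4.0000]
Step 4: x=[2.0000 5.0000 9.2500 10.0000] v=[-3.0000 -4.0000 0.5000 1.0000]
Step 5: x=[1.5000 4.2500 7.7500 12.7500] v=[-1.0000 -1.5000 -3.0000 5.5000]
Max displacement = 2.5000

Answer: 2.5000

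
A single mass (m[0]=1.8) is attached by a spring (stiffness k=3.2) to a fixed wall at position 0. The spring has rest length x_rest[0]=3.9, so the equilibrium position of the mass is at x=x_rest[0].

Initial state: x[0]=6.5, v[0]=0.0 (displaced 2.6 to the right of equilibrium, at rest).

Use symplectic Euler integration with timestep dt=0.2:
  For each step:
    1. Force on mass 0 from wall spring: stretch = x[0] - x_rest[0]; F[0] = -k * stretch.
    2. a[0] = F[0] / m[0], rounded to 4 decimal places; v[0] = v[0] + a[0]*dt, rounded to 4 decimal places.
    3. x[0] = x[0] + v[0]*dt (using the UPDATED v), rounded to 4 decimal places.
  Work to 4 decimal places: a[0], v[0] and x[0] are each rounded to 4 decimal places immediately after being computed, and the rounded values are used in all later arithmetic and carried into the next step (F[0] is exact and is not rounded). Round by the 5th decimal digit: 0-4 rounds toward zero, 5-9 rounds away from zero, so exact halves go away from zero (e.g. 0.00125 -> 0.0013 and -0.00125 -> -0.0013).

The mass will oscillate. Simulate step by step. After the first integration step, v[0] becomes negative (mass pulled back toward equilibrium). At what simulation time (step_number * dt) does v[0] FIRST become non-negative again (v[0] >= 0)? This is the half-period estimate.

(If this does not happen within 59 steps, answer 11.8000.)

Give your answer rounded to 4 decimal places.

Answer: 2.4000

Derivation:
Step 0: x=[6.5000] v=[0.0000]
Step 1: x=[6.3151] v=[-0.9244]
Step 2: x=[5.9585] v=[-1.7831]
Step 3: x=[5.4555] v=[-2.5150]
Step 4: x=[4.8419] v=[-3.0681]
Step 5: x=[4.1613] v=[-3.4030]
Step 6: x=[3.4621] v=[-3.4959]
Step 7: x=[2.7941] v=[-3.3402]
Step 8: x=[2.2047] v=[-2.9470]
Step 9: x=[1.7359] v=[-2.3442]
Step 10: x=[1.4210] v=[-1.5747]
Step 11: x=[1.2823] v=[-0.6933]
Step 12: x=[1.3298] v=[0.2374]
First v>=0 after going negative at step 12, time=2.4000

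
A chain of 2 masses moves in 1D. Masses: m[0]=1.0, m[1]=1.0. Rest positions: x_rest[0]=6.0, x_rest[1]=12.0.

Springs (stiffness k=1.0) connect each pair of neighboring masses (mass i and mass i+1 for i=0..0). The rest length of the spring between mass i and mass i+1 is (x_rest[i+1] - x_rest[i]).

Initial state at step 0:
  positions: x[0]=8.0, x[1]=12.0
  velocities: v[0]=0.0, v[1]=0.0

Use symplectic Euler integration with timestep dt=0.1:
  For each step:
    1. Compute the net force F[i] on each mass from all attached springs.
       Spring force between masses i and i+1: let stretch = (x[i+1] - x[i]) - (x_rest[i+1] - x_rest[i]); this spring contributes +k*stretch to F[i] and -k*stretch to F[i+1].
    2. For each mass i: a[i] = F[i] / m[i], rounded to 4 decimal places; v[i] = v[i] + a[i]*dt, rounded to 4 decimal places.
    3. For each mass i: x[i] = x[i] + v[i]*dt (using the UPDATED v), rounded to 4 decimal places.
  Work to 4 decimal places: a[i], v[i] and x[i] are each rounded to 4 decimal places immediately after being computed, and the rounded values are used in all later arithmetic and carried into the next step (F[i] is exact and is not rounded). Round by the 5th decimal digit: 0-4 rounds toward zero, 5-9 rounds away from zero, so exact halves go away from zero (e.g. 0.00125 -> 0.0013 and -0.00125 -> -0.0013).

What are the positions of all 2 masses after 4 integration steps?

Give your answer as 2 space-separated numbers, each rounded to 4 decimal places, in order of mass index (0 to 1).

Answer: 7.8060 12.1941

Derivation:
Step 0: x=[8.0000 12.0000] v=[0.0000 0.0000]
Step 1: x=[7.9800 12.0200] v=[-0.2000 0.2000]
Step 2: x=[7.9404 12.0596] v=[-0.3960 0.3960]
Step 3: x=[7.8820 12.1180] v=[-0.5841 0.5841]
Step 4: x=[7.8060 12.1941] v=[-0.7605 0.7605]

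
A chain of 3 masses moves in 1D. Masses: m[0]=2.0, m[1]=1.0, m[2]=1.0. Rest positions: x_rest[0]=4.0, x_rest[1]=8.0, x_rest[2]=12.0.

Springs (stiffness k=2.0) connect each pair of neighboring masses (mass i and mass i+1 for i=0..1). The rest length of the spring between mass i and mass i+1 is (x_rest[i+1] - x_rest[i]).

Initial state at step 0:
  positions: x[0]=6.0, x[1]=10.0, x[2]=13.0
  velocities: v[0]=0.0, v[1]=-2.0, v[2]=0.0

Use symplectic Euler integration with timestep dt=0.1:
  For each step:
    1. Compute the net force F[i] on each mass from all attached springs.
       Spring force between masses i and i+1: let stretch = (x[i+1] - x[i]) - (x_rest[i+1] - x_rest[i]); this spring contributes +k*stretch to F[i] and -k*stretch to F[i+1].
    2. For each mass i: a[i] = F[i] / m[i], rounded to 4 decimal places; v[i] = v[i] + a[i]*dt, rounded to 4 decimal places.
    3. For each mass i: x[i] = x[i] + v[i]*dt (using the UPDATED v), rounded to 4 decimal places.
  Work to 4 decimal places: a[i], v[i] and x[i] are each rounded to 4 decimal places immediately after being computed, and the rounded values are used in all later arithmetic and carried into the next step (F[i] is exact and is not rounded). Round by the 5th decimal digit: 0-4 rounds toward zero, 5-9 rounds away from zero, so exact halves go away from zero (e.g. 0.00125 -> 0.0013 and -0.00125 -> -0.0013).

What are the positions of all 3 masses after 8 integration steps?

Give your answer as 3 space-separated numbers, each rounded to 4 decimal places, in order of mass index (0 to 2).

Answer: 5.8195 8.4713 13.2896

Derivation:
Step 0: x=[6.0000 10.0000 13.0000] v=[0.0000 -2.0000 0.0000]
Step 1: x=[6.0000 9.7800 13.0200] v=[0.0000 -2.2000 0.2000]
Step 2: x=[5.9978 9.5492 13.0552] v=[-0.0220 -2.3080 0.3520]
Step 3: x=[5.9911 9.3175 13.1003] v=[-0.0669 -2.3171 0.4508]
Step 4: x=[5.9777 9.0949 13.1497] v=[-0.1343 -2.2258 0.4942]
Step 5: x=[5.9554 8.8911 13.1980] v=[-0.2226 -2.0383 0.4832]
Step 6: x=[5.9225 8.7147 13.2402] v=[-0.3290 -1.7641 0.4218]
Step 7: x=[5.8775 8.5730 13.2719] v=[-0.4498 -1.4174 0.3167]
Step 8: x=[5.8195 8.4713 13.2896] v=[-0.5803 -1.0167 0.1769]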